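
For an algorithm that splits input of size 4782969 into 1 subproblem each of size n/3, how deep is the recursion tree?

For divide and conquer with division factor 3:

Problem sizes at each level:
Level 0: 4782969
Level 1: 1594323
Level 2: 531441
Level 3: 177147
Level 4: 59049
Level 5: 19683
Level 6: 6561
Level 7: 2187
Level 8: 729
Level 9: 243
Level 10: 81
Level 11: 27
Level 12: 9
Level 13: 3
Level 14: 1

The root is level 0 and the size-1 base case is level 14 (the tree spans levels 0 through 14, i.e. 15 levels counting the root), so the depth is the number of divisions: log_3(4782969) = 14

The recursion tree depth is log_3(4782969) = 14. At each level, the problem size is divided by 3, so it takes 14 divisions to reduce to a base case of size 1. The algorithm makes 1 recursive call at each level.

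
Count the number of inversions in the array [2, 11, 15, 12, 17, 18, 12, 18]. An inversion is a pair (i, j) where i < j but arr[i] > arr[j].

Finding inversions in [2, 11, 15, 12, 17, 18, 12, 18]:

(2, 3): arr[2]=15 > arr[3]=12
(2, 6): arr[2]=15 > arr[6]=12
(4, 6): arr[4]=17 > arr[6]=12
(5, 6): arr[5]=18 > arr[6]=12

Total inversions: 4

The array has 4 inversion(s): (2,3), (2,6), (4,6), (5,6). Each pair (i,j) satisfies i < j and arr[i] > arr[j].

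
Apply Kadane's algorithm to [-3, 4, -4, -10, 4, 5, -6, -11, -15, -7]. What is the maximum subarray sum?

Using Kadane's algorithm on [-3, 4, -4, -10, 4, 5, -6, -11, -15, -7]:

Scanning through the array:
Position 1 (value 4): max_ending_here = 4, max_so_far = 4
Position 2 (value -4): max_ending_here = 0, max_so_far = 4
Position 3 (value -10): max_ending_here = -10, max_so_far = 4
Position 4 (value 4): max_ending_here = 4, max_so_far = 4
Position 5 (value 5): max_ending_here = 9, max_so_far = 9
Position 6 (value -6): max_ending_here = 3, max_so_far = 9
Position 7 (value -11): max_ending_here = -8, max_so_far = 9
Position 8 (value -15): max_ending_here = -15, max_so_far = 9
Position 9 (value -7): max_ending_here = -7, max_so_far = 9

Maximum subarray: [4, 5]
Maximum sum: 9

The maximum subarray is [4, 5] with sum 9. This subarray runs from index 4 to index 5.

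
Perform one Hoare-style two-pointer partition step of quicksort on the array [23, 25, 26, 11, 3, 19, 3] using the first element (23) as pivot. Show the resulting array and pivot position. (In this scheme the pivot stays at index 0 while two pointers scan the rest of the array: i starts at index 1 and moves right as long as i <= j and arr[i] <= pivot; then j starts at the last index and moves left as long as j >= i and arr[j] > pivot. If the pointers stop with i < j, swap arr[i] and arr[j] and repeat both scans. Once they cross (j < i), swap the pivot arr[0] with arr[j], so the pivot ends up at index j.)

Hoare-style two-pointer partition with pivot = 23:

Initial array: [23, 25, 26, 11, 3, 19, 3]

Pointers start at i = 1, j = 6.
i stops at index 1 (arr[1]=25 > 23), j stops at index 6 (arr[6]=3 <= 23): swap arr[1] and arr[6], array becomes [23, 3, 26, 11, 3, 19, 25]
i stops at index 2 (arr[2]=26 > 23), j stops at index 5 (arr[5]=19 <= 23): swap arr[2] and arr[5], array becomes [23, 3, 19, 11, 3, 26, 25]
i ends at 5, j ends at 4: the pointers have crossed (j < i), so scanning stops.

Swap pivot arr[0] with arr[4] to place pivot at position 4: [3, 3, 19, 11, 23, 26, 25]
Pivot position: 4

After partitioning with pivot 23, the array becomes [3, 3, 19, 11, 23, 26, 25]. The pivot is placed at index 4. All elements to the left of the pivot are <= 23, and all elements to the right are > 23.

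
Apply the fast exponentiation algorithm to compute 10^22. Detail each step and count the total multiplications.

Computing 10^22 by squaring (build up from 10^1; each line after the first costs one multiplication):

10^1 = 10
10^2 = (10^1)^2 = 10^2 = 100
10^4 = (10^2)^2 = 100^2 = 10000
10^5 = 10 * 10^4 = 10 * 10000 = 100000
10^10 = (10^5)^2 = 100000^2 = 10000000000
10^11 = 10 * 10^10 = 10 * 10000000000 = 100000000000
10^22 = (10^11)^2 = 100000000000^2 = 10000000000000000000000

Result: 10000000000000000000000
Multiplications needed: 6 (6 lines after 10^1)

10^22 = 10000000000000000000000. Using exponentiation by squaring, this requires 6 multiplications. The key idea: if the exponent is even, square the half-power; if odd, multiply by the base once.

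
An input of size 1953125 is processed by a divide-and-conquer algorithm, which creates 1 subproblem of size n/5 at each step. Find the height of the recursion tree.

For divide and conquer with division factor 5:

Problem sizes at each level:
Level 0: 1953125
Level 1: 390625
Level 2: 78125
Level 3: 15625
Level 4: 3125
Level 5: 625
Level 6: 125
Level 7: 25
Level 8: 5
Level 9: 1

The root is level 0 and the size-1 base case is level 9 (the tree spans levels 0 through 9, i.e. 10 levels counting the root), so the depth is the number of divisions: log_5(1953125) = 9

The recursion tree depth is log_5(1953125) = 9. At each level, the problem size is divided by 5, so it takes 9 divisions to reduce to a base case of size 1. The algorithm makes 1 recursive call at each level.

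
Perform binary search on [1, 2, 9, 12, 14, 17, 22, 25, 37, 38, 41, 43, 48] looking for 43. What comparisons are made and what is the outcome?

Binary search for 43 in [1, 2, 9, 12, 14, 17, 22, 25, 37, 38, 41, 43, 48]:

lo=0, hi=12, mid=6, arr[mid]=22 -> 22 < 43, search right half
lo=7, hi=12, mid=9, arr[mid]=38 -> 38 < 43, search right half
lo=10, hi=12, mid=11, arr[mid]=43 -> Found target at index 11!

Binary search finds 43 at index 11 after 3 comparisons. The search repeatedly halves the search space by comparing with the middle element.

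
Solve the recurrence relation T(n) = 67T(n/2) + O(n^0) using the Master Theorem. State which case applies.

Master Theorem for T(n) = 67T(n/2) + O(n^0):

a = 67, b = 2, c = 0
log_b(a) = log_2(67) = 6.0661

Case 1: c = 0 < log_2(67) = 6.0661
T(n) = O(n^(log_2 67))

For T(n) = 67T(n/2) + O(n^0): log_2(67) = 6.0661. This is Case 1 of the Master Theorem (c < log_b(a), work dominated by leaves), giving O(n^(log_2 67)).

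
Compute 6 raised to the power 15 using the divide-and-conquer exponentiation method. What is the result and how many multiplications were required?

Computing 6^15 by squaring (build up from 6^1; each line after the first costs one multiplication):

6^1 = 6
6^2 = (6^1)^2 = 6^2 = 36
6^3 = 6 * 6^2 = 6 * 36 = 216
6^6 = (6^3)^2 = 216^2 = 46656
6^7 = 6 * 6^6 = 6 * 46656 = 279936
6^14 = (6^7)^2 = 279936^2 = 78364164096
6^15 = 6 * 6^14 = 6 * 78364164096 = 470184984576

Result: 470184984576
Multiplications needed: 6 (6 lines after 6^1)

6^15 = 470184984576. Using exponentiation by squaring, this requires 6 multiplications. The key idea: if the exponent is even, square the half-power; if odd, multiply by the base once.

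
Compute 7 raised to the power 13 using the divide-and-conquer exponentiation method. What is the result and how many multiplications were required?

Computing 7^13 by squaring (build up from 7^1; each line after the first costs one multiplication):

7^1 = 7
7^2 = (7^1)^2 = 7^2 = 49
7^3 = 7 * 7^2 = 7 * 49 = 343
7^6 = (7^3)^2 = 343^2 = 117649
7^12 = (7^6)^2 = 117649^2 = 13841287201
7^13 = 7 * 7^12 = 7 * 13841287201 = 96889010407

Result: 96889010407
Multiplications needed: 5 (5 lines after 7^1)

7^13 = 96889010407. Using exponentiation by squaring, this requires 5 multiplications. The key idea: if the exponent is even, square the half-power; if odd, multiply by the base once.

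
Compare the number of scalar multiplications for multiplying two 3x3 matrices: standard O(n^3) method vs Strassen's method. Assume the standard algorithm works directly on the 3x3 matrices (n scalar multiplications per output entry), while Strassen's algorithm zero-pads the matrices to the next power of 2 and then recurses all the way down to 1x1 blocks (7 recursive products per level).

Matrix multiplication for 3x3 matrices:

Strassen's algorithm requires power-of-2 dimensions. Pad 3x3 to 4x4 (next power of 2).

Standard algorithm: 3^3 = 27 multiplications
Strassen's algorithm: 7^(log2(4)) = 7^2 = 49 multiplications
Difference: 27 - 49 = -22 (Strassen uses MORE here due to padding overhead — for small or just-over-power-of-2 n, padding can outweigh the per-level savings)

Standard: 27 multiplications (3^3). Strassen: 49 multiplications (7^2, after padding to 4x4). Strassen reduces 8 recursive multiplications to 7 at each level.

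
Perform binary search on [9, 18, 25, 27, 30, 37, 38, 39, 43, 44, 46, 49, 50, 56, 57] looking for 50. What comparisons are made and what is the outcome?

Binary search for 50 in [9, 18, 25, 27, 30, 37, 38, 39, 43, 44, 46, 49, 50, 56, 57]:

lo=0, hi=14, mid=7, arr[mid]=39 -> 39 < 50, search right half
lo=8, hi=14, mid=11, arr[mid]=49 -> 49 < 50, search right half
lo=12, hi=14, mid=13, arr[mid]=56 -> 56 > 50, search left half
lo=12, hi=12, mid=12, arr[mid]=50 -> Found target at index 12!

Binary search finds 50 at index 12 after 4 comparisons. The search repeatedly halves the search space by comparing with the middle element.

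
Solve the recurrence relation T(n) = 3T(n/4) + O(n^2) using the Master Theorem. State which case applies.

Master Theorem for T(n) = 3T(n/4) + O(n^2):

a = 3, b = 4, c = 2
log_b(a) = log_4(3) = 0.7925

Case 3: c = 2 > log_4(3) = 0.7925
T(n) = O(n^2) = O(n^2)

For T(n) = 3T(n/4) + O(n^2): log_4(3) = 0.7925. This is Case 3 of the Master Theorem (c > log_b(a), work dominated by root), giving O(n^2).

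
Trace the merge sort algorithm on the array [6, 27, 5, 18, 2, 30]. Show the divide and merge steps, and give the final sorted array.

Merge sort trace:

Split: [6, 27, 5, 18, 2, 30] -> [6, 27, 5] and [18, 2, 30]
  Split: [6, 27, 5] -> [6] and [27, 5]
    Split: [27, 5] -> [27] and [5]
    Merge: [27] + [5] -> [5, 27]
  Merge: [6] + [5, 27] -> [5, 6, 27]
  Split: [18, 2, 30] -> [18] and [2, 30]
    Split: [2, 30] -> [2] and [30]
    Merge: [2] + [30] -> [2, 30]
  Merge: [18] + [2, 30] -> [2, 18, 30]
Merge: [5, 6, 27] + [2, 18, 30] -> [2, 5, 6, 18, 27, 30]

Final sorted array: [2, 5, 6, 18, 27, 30]

The merge sort proceeds by recursively splitting the array and merging sorted halves.
After all merges, the sorted array is [2, 5, 6, 18, 27, 30].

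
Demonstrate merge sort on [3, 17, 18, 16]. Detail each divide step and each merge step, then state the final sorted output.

Merge sort trace:

Split: [3, 17, 18, 16] -> [3, 17] and [18, 16]
  Split: [3, 17] -> [3] and [17]
  Merge: [3] + [17] -> [3, 17]
  Split: [18, 16] -> [18] and [16]
  Merge: [18] + [16] -> [16, 18]
Merge: [3, 17] + [16, 18] -> [3, 16, 17, 18]

Final sorted array: [3, 16, 17, 18]

The merge sort proceeds by recursively splitting the array and merging sorted halves.
After all merges, the sorted array is [3, 16, 17, 18].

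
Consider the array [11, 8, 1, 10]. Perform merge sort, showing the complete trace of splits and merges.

Merge sort trace:

Split: [11, 8, 1, 10] -> [11, 8] and [1, 10]
  Split: [11, 8] -> [11] and [8]
  Merge: [11] + [8] -> [8, 11]
  Split: [1, 10] -> [1] and [10]
  Merge: [1] + [10] -> [1, 10]
Merge: [8, 11] + [1, 10] -> [1, 8, 10, 11]

Final sorted array: [1, 8, 10, 11]

The merge sort proceeds by recursively splitting the array and merging sorted halves.
After all merges, the sorted array is [1, 8, 10, 11].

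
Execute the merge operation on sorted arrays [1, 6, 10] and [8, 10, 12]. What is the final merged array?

Merging process:

Compare 1 vs 8: take 1 from left. Merged: [1]
Compare 6 vs 8: take 6 from left. Merged: [1, 6]
Compare 10 vs 8: take 8 from right. Merged: [1, 6, 8]
Compare 10 vs 10: take 10 from left. Merged: [1, 6, 8, 10]
Append remaining from right: [10, 12]. Merged: [1, 6, 8, 10, 10, 12]

Final merged array: [1, 6, 8, 10, 10, 12]
Total comparisons: 4

The merged array is [1, 6, 8, 10, 10, 12], requiring 4 comparisons. The merge step runs in O(n) time where n is the total number of elements.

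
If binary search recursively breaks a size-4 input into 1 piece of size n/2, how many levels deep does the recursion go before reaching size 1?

For divide and conquer with division factor 2:

Problem sizes at each level:
Level 0: 4
Level 1: 2
Level 2: 1

The root is level 0 and the size-1 base case is level 2 (the tree spans levels 0 through 2, i.e. 3 levels counting the root), so the depth is the number of divisions: log_2(4) = 2

The recursion tree depth is log_2(4) = 2. At each level, the problem size is divided by 2, so it takes 2 divisions to reduce to a base case of size 1. The algorithm makes 1 recursive call at each level.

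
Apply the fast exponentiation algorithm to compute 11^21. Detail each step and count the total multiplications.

Computing 11^21 by squaring (build up from 11^1; each line after the first costs one multiplication):

11^1 = 11
11^2 = (11^1)^2 = 11^2 = 121
11^4 = (11^2)^2 = 121^2 = 14641
11^5 = 11 * 11^4 = 11 * 14641 = 161051
11^10 = (11^5)^2 = 161051^2 = 25937424601
11^20 = (11^10)^2 = 25937424601^2 = 672749994932560009201
11^21 = 11 * 11^20 = 11 * 672749994932560009201 = 7400249944258160101211

Result: 7400249944258160101211
Multiplications needed: 6 (6 lines after 11^1)

11^21 = 7400249944258160101211. Using exponentiation by squaring, this requires 6 multiplications. The key idea: if the exponent is even, square the half-power; if odd, multiply by the base once.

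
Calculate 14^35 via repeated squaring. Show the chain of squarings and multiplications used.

Computing 14^35 by squaring (build up from 14^1; each line after the first costs one multiplication):

14^1 = 14
14^2 = (14^1)^2 = 14^2 = 196
14^4 = (14^2)^2 = 196^2 = 38416
14^8 = (14^4)^2 = 38416^2 = 1475789056
14^16 = (14^8)^2 = 1475789056^2 = 2177953337809371136
14^17 = 14 * 14^16 = 14 * 2177953337809371136 = 30491346729331195904
14^34 = (14^17)^2 = 30491346729331195904^2 = 929722225368296217729286886758826377216
14^35 = 14 * 14^34 = 14 * 929722225368296217729286886758826377216 = 13016111155156147048210016414623569281024

Result: 13016111155156147048210016414623569281024
Multiplications needed: 7 (7 lines after 14^1)

14^35 = 13016111155156147048210016414623569281024. Using exponentiation by squaring, this requires 7 multiplications. The key idea: if the exponent is even, square the half-power; if odd, multiply by the base once.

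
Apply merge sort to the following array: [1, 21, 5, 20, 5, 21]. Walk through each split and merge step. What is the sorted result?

Merge sort trace:

Split: [1, 21, 5, 20, 5, 21] -> [1, 21, 5] and [20, 5, 21]
  Split: [1, 21, 5] -> [1] and [21, 5]
    Split: [21, 5] -> [21] and [5]
    Merge: [21] + [5] -> [5, 21]
  Merge: [1] + [5, 21] -> [1, 5, 21]
  Split: [20, 5, 21] -> [20] and [5, 21]
    Split: [5, 21] -> [5] and [21]
    Merge: [5] + [21] -> [5, 21]
  Merge: [20] + [5, 21] -> [5, 20, 21]
Merge: [1, 5, 21] + [5, 20, 21] -> [1, 5, 5, 20, 21, 21]

Final sorted array: [1, 5, 5, 20, 21, 21]

The merge sort proceeds by recursively splitting the array and merging sorted halves.
After all merges, the sorted array is [1, 5, 5, 20, 21, 21].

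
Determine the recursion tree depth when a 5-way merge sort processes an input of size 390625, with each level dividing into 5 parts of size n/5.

For divide and conquer with division factor 5:

Problem sizes at each level:
Level 0: 390625
Level 1: 78125
Level 2: 15625
Level 3: 3125
Level 4: 625
Level 5: 125
Level 6: 25
Level 7: 5
Level 8: 1

The root is level 0 and the size-1 base case is level 8 (the tree spans levels 0 through 8, i.e. 9 levels counting the root), so the depth is the number of divisions: log_5(390625) = 8

The recursion tree depth is log_5(390625) = 8. At each level, the problem size is divided by 5, so it takes 8 divisions to reduce to a base case of size 1. The algorithm makes 5 recursive calls at each level.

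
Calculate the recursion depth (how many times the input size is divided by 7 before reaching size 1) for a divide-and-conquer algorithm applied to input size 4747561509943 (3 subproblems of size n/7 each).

For divide and conquer with division factor 7:

Problem sizes at each level:
Level 0: 4747561509943
Level 1: 678223072849
Level 2: 96889010407
Level 3: 13841287201
Level 4: 1977326743
Level 5: 282475249
Level 6: 40353607
Level 7: 5764801
Level 8: 823543
Level 9: 117649
Level 10: 16807
Level 11: 2401
Level 12: 343
Level 13: 49
Level 14: 7
Level 15: 1

The root is level 0 and the size-1 base case is level 15 (the tree spans levels 0 through 15, i.e. 16 levels counting the root), so the depth is the number of divisions: log_7(4747561509943) = 15

The recursion tree depth is log_7(4747561509943) = 15. At each level, the problem size is divided by 7, so it takes 15 divisions to reduce to a base case of size 1. The algorithm makes 3 recursive calls at each level.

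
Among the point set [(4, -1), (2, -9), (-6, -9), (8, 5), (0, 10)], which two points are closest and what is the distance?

Computing all pairwise distances among 5 points:

d((4, -1), (2, -9)) = 8.2462
d((4, -1), (-6, -9)) = 12.8062
d((4, -1), (8, 5)) = 7.2111 <-- minimum
d((4, -1), (0, 10)) = 11.7047
d((2, -9), (-6, -9)) = 8.0
d((2, -9), (8, 5)) = 15.2315
d((2, -9), (0, 10)) = 19.105
d((-6, -9), (8, 5)) = 19.799
d((-6, -9), (0, 10)) = 19.9249
d((8, 5), (0, 10)) = 9.434

Closest pair: (4, -1) and (8, 5) with distance 7.2111

The closest pair is (4, -1) and (8, 5) with Euclidean distance 7.2111. For 5 points, brute-force pairwise comparison is shown above. For large n, the divide-and-conquer algorithm (sort by x, recurse on halves, check the dividing strip) achieves O(n log n).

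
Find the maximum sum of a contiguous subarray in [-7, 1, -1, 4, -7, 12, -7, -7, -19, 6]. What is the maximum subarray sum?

Using Kadane's algorithm on [-7, 1, -1, 4, -7, 12, -7, -7, -19, 6]:

Scanning through the array:
Position 1 (value 1): max_ending_here = 1, max_so_far = 1
Position 2 (value -1): max_ending_here = 0, max_so_far = 1
Position 3 (value 4): max_ending_here = 4, max_so_far = 4
Position 4 (value -7): max_ending_here = -3, max_so_far = 4
Position 5 (value 12): max_ending_here = 12, max_so_far = 12
Position 6 (value -7): max_ending_here = 5, max_so_far = 12
Position 7 (value -7): max_ending_here = -2, max_so_far = 12
Position 8 (value -19): max_ending_here = -19, max_so_far = 12
Position 9 (value 6): max_ending_here = 6, max_so_far = 12

Maximum subarray: [12]
Maximum sum: 12

The maximum subarray is [12] with sum 12. This subarray runs from index 5 to index 5.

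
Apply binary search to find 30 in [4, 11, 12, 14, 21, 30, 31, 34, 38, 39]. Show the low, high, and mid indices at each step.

Binary search for 30 in [4, 11, 12, 14, 21, 30, 31, 34, 38, 39]:

lo=0, hi=9, mid=4, arr[mid]=21 -> 21 < 30, search right half
lo=5, hi=9, mid=7, arr[mid]=34 -> 34 > 30, search left half
lo=5, hi=6, mid=5, arr[mid]=30 -> Found target at index 5!

Binary search finds 30 at index 5 after 3 comparisons. The search repeatedly halves the search space by comparing with the middle element.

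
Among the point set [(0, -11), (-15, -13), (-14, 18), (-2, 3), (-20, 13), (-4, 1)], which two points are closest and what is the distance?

Computing all pairwise distances among 6 points:

d((0, -11), (-15, -13)) = 15.1327
d((0, -11), (-14, 18)) = 32.2025
d((0, -11), (-2, 3)) = 14.1421
d((0, -11), (-20, 13)) = 31.241
d((0, -11), (-4, 1)) = 12.6491
d((-15, -13), (-14, 18)) = 31.0161
d((-15, -13), (-2, 3)) = 20.6155
d((-15, -13), (-20, 13)) = 26.4764
d((-15, -13), (-4, 1)) = 17.8045
d((-14, 18), (-2, 3)) = 19.2094
d((-14, 18), (-20, 13)) = 7.8102
d((-14, 18), (-4, 1)) = 19.7231
d((-2, 3), (-20, 13)) = 20.5913
d((-2, 3), (-4, 1)) = 2.8284 <-- minimum
d((-20, 13), (-4, 1)) = 20.0

Closest pair: (-2, 3) and (-4, 1) with distance 2.8284

The closest pair is (-2, 3) and (-4, 1) with Euclidean distance 2.8284. For 6 points, brute-force pairwise comparison is shown above. For large n, the divide-and-conquer algorithm (sort by x, recurse on halves, check the dividing strip) achieves O(n log n).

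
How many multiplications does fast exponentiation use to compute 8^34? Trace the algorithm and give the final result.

Computing 8^34 by squaring (build up from 8^1; each line after the first costs one multiplication):

8^1 = 8
8^2 = (8^1)^2 = 8^2 = 64
8^4 = (8^2)^2 = 64^2 = 4096
8^8 = (8^4)^2 = 4096^2 = 16777216
8^16 = (8^8)^2 = 16777216^2 = 281474976710656
8^17 = 8 * 8^16 = 8 * 281474976710656 = 2251799813685248
8^34 = (8^17)^2 = 2251799813685248^2 = 5070602400912917605986812821504

Result: 5070602400912917605986812821504
Multiplications needed: 6 (6 lines after 8^1)

8^34 = 5070602400912917605986812821504. Using exponentiation by squaring, this requires 6 multiplications. The key idea: if the exponent is even, square the half-power; if odd, multiply by the base once.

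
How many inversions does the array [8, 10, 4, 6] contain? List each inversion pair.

Finding inversions in [8, 10, 4, 6]:

(0, 2): arr[0]=8 > arr[2]=4
(0, 3): arr[0]=8 > arr[3]=6
(1, 2): arr[1]=10 > arr[2]=4
(1, 3): arr[1]=10 > arr[3]=6

Total inversions: 4

The array has 4 inversion(s): (0,2), (0,3), (1,2), (1,3). Each pair (i,j) satisfies i < j and arr[i] > arr[j].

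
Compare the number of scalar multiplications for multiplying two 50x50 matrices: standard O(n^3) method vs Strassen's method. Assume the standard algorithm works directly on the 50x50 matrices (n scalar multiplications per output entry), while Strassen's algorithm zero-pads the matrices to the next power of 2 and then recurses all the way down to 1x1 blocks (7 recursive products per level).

Matrix multiplication for 50x50 matrices:

Strassen's algorithm requires power-of-2 dimensions. Pad 50x50 to 64x64 (next power of 2).

Standard algorithm: 50^3 = 125000 multiplications
Strassen's algorithm: 7^(log2(64)) = 7^6 = 117649 multiplications
Savings: 125000 - 117649 = 7351 multiplications

Standard: 125000 multiplications (50^3). Strassen: 117649 multiplications (7^6, after padding to 64x64). Strassen reduces 8 recursive multiplications to 7 at each level.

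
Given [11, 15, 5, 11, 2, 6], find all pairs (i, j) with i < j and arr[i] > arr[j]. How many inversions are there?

Finding inversions in [11, 15, 5, 11, 2, 6]:

(0, 2): arr[0]=11 > arr[2]=5
(0, 4): arr[0]=11 > arr[4]=2
(0, 5): arr[0]=11 > arr[5]=6
(1, 2): arr[1]=15 > arr[2]=5
(1, 3): arr[1]=15 > arr[3]=11
(1, 4): arr[1]=15 > arr[4]=2
(1, 5): arr[1]=15 > arr[5]=6
(2, 4): arr[2]=5 > arr[4]=2
(3, 4): arr[3]=11 > arr[4]=2
(3, 5): arr[3]=11 > arr[5]=6

Total inversions: 10

The array has 10 inversion(s): (0,2), (0,4), (0,5), (1,2), (1,3), (1,4), (1,5), (2,4), (3,4), (3,5). Each pair (i,j) satisfies i < j and arr[i] > arr[j].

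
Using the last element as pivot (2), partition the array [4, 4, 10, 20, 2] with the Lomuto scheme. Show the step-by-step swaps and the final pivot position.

Lomuto partition with pivot = 2:

Initial array: [4, 4, 10, 20, 2]

arr[0]=4 > 2: no swap
arr[1]=4 > 2: no swap
arr[2]=10 > 2: no swap
arr[3]=20 > 2: no swap

Place pivot at position 0: [2, 4, 10, 20, 4]
Pivot position: 0

After partitioning with pivot 2, the array becomes [2, 4, 10, 20, 4]. The pivot is placed at index 0. All elements to the left of the pivot are <= 2, and all elements to the right are > 2.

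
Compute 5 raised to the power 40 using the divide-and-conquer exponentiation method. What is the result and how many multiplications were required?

Computing 5^40 by squaring (build up from 5^1; each line after the first costs one multiplication):

5^1 = 5
5^2 = (5^1)^2 = 5^2 = 25
5^4 = (5^2)^2 = 25^2 = 625
5^5 = 5 * 5^4 = 5 * 625 = 3125
5^10 = (5^5)^2 = 3125^2 = 9765625
5^20 = (5^10)^2 = 9765625^2 = 95367431640625
5^40 = (5^20)^2 = 95367431640625^2 = 9094947017729282379150390625

Result: 9094947017729282379150390625
Multiplications needed: 6 (6 lines after 5^1)

5^40 = 9094947017729282379150390625. Using exponentiation by squaring, this requires 6 multiplications. The key idea: if the exponent is even, square the half-power; if odd, multiply by the base once.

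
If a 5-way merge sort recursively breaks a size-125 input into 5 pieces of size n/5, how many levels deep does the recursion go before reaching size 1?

For divide and conquer with division factor 5:

Problem sizes at each level:
Level 0: 125
Level 1: 25
Level 2: 5
Level 3: 1

The root is level 0 and the size-1 base case is level 3 (the tree spans levels 0 through 3, i.e. 4 levels counting the root), so the depth is the number of divisions: log_5(125) = 3

The recursion tree depth is log_5(125) = 3. At each level, the problem size is divided by 5, so it takes 3 divisions to reduce to a base case of size 1. The algorithm makes 5 recursive calls at each level.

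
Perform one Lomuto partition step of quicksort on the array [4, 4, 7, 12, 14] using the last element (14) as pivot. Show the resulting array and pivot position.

Lomuto partition with pivot = 14:

Initial array: [4, 4, 7, 12, 14]

arr[0]=4 <= 14: swap with position 0, array becomes [4, 4, 7, 12, 14]
arr[1]=4 <= 14: swap with position 1, array becomes [4, 4, 7, 12, 14]
arr[2]=7 <= 14: swap with position 2, array becomes [4, 4, 7, 12, 14]
arr[3]=12 <= 14: swap with position 3, array becomes [4, 4, 7, 12, 14]

Place pivot at position 4: [4, 4, 7, 12, 14]
Pivot position: 4

After partitioning with pivot 14, the array becomes [4, 4, 7, 12, 14]. The pivot is placed at index 4. All elements to the left of the pivot are <= 14, and all elements to the right are > 14.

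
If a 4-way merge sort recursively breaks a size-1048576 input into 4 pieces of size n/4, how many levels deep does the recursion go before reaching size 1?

For divide and conquer with division factor 4:

Problem sizes at each level:
Level 0: 1048576
Level 1: 262144
Level 2: 65536
Level 3: 16384
Level 4: 4096
Level 5: 1024
Level 6: 256
Level 7: 64
Level 8: 16
Level 9: 4
Level 10: 1

The root is level 0 and the size-1 base case is level 10 (the tree spans levels 0 through 10, i.e. 11 levels counting the root), so the depth is the number of divisions: log_4(1048576) = 10

The recursion tree depth is log_4(1048576) = 10. At each level, the problem size is divided by 4, so it takes 10 divisions to reduce to a base case of size 1. The algorithm makes 4 recursive calls at each level.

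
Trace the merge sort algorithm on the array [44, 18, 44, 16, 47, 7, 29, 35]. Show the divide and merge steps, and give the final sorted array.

Merge sort trace:

Split: [44, 18, 44, 16, 47, 7, 29, 35] -> [44, 18, 44, 16] and [47, 7, 29, 35]
  Split: [44, 18, 44, 16] -> [44, 18] and [44, 16]
    Split: [44, 18] -> [44] and [18]
    Merge: [44] + [18] -> [18, 44]
    Split: [44, 16] -> [44] and [16]
    Merge: [44] + [16] -> [16, 44]
  Merge: [18, 44] + [16, 44] -> [16, 18, 44, 44]
  Split: [47, 7, 29, 35] -> [47, 7] and [29, 35]
    Split: [47, 7] -> [47] and [7]
    Merge: [47] + [7] -> [7, 47]
    Split: [29, 35] -> [29] and [35]
    Merge: [29] + [35] -> [29, 35]
  Merge: [7, 47] + [29, 35] -> [7, 29, 35, 47]
Merge: [16, 18, 44, 44] + [7, 29, 35, 47] -> [7, 16, 18, 29, 35, 44, 44, 47]

Final sorted array: [7, 16, 18, 29, 35, 44, 44, 47]

The merge sort proceeds by recursively splitting the array and merging sorted halves.
After all merges, the sorted array is [7, 16, 18, 29, 35, 44, 44, 47].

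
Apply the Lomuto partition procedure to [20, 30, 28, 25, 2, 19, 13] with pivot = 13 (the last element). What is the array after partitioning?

Lomuto partition with pivot = 13:

Initial array: [20, 30, 28, 25, 2, 19, 13]

arr[0]=20 > 13: no swap
arr[1]=30 > 13: no swap
arr[2]=28 > 13: no swap
arr[3]=25 > 13: no swap
arr[4]=2 <= 13: swap with position 0, array becomes [2, 30, 28, 25, 20, 19, 13]
arr[5]=19 > 13: no swap

Place pivot at position 1: [2, 13, 28, 25, 20, 19, 30]
Pivot position: 1

After partitioning with pivot 13, the array becomes [2, 13, 28, 25, 20, 19, 30]. The pivot is placed at index 1. All elements to the left of the pivot are <= 13, and all elements to the right are > 13.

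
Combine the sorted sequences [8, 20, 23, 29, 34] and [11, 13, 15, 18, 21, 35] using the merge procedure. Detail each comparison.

Merging process:

Compare 8 vs 11: take 8 from left. Merged: [8]
Compare 20 vs 11: take 11 from right. Merged: [8, 11]
Compare 20 vs 13: take 13 from right. Merged: [8, 11, 13]
Compare 20 vs 15: take 15 from right. Merged: [8, 11, 13, 15]
Compare 20 vs 18: take 18 from right. Merged: [8, 11, 13, 15, 18]
Compare 20 vs 21: take 20 from left. Merged: [8, 11, 13, 15, 18, 20]
Compare 23 vs 21: take 21 from right. Merged: [8, 11, 13, 15, 18, 20, 21]
Compare 23 vs 35: take 23 from left. Merged: [8, 11, 13, 15, 18, 20, 21, 23]
Compare 29 vs 35: take 29 from left. Merged: [8, 11, 13, 15, 18, 20, 21, 23, 29]
Compare 34 vs 35: take 34 from left. Merged: [8, 11, 13, 15, 18, 20, 21, 23, 29, 34]
Append remaining from right: [35]. Merged: [8, 11, 13, 15, 18, 20, 21, 23, 29, 34, 35]

Final merged array: [8, 11, 13, 15, 18, 20, 21, 23, 29, 34, 35]
Total comparisons: 10

The merged array is [8, 11, 13, 15, 18, 20, 21, 23, 29, 34, 35], requiring 10 comparisons. The merge step runs in O(n) time where n is the total number of elements.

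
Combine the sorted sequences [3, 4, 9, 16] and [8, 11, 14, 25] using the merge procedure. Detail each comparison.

Merging process:

Compare 3 vs 8: take 3 from left. Merged: [3]
Compare 4 vs 8: take 4 from left. Merged: [3, 4]
Compare 9 vs 8: take 8 from right. Merged: [3, 4, 8]
Compare 9 vs 11: take 9 from left. Merged: [3, 4, 8, 9]
Compare 16 vs 11: take 11 from right. Merged: [3, 4, 8, 9, 11]
Compare 16 vs 14: take 14 from right. Merged: [3, 4, 8, 9, 11, 14]
Compare 16 vs 25: take 16 from left. Merged: [3, 4, 8, 9, 11, 14, 16]
Append remaining from right: [25]. Merged: [3, 4, 8, 9, 11, 14, 16, 25]

Final merged array: [3, 4, 8, 9, 11, 14, 16, 25]
Total comparisons: 7

The merged array is [3, 4, 8, 9, 11, 14, 16, 25], requiring 7 comparisons. The merge step runs in O(n) time where n is the total number of elements.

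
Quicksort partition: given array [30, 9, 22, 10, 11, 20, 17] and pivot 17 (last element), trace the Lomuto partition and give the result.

Lomuto partition with pivot = 17:

Initial array: [30, 9, 22, 10, 11, 20, 17]

arr[0]=30 > 17: no swap
arr[1]=9 <= 17: swap with position 0, array becomes [9, 30, 22, 10, 11, 20, 17]
arr[2]=22 > 17: no swap
arr[3]=10 <= 17: swap with position 1, array becomes [9, 10, 22, 30, 11, 20, 17]
arr[4]=11 <= 17: swap with position 2, array becomes [9, 10, 11, 30, 22, 20, 17]
arr[5]=20 > 17: no swap

Place pivot at position 3: [9, 10, 11, 17, 22, 20, 30]
Pivot position: 3

After partitioning with pivot 17, the array becomes [9, 10, 11, 17, 22, 20, 30]. The pivot is placed at index 3. All elements to the left of the pivot are <= 17, and all elements to the right are > 17.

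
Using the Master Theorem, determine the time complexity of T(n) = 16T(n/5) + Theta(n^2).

Master Theorem for T(n) = 16T(n/5) + O(n^2):

a = 16, b = 5, c = 2
log_b(a) = log_5(16) = 1.7227

Case 3: c = 2 > log_5(16) = 1.7227
T(n) = O(n^2) = O(n^2)

For T(n) = 16T(n/5) + O(n^2): log_5(16) = 1.7227. This is Case 3 of the Master Theorem (c > log_b(a), work dominated by root), giving O(n^2).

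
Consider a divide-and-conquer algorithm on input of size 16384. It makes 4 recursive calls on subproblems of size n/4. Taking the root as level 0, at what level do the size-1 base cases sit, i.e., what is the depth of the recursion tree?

For divide and conquer with division factor 4:

Problem sizes at each level:
Level 0: 16384
Level 1: 4096
Level 2: 1024
Level 3: 256
Level 4: 64
Level 5: 16
Level 6: 4
Level 7: 1

The root is level 0 and the size-1 base case is level 7 (the tree spans levels 0 through 7, i.e. 8 levels counting the root), so the depth is the number of divisions: log_4(16384) = 7

The recursion tree depth is log_4(16384) = 7. At each level, the problem size is divided by 4, so it takes 7 divisions to reduce to a base case of size 1. The algorithm makes 4 recursive calls at each level.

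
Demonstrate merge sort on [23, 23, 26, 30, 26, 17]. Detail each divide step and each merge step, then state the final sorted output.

Merge sort trace:

Split: [23, 23, 26, 30, 26, 17] -> [23, 23, 26] and [30, 26, 17]
  Split: [23, 23, 26] -> [23] and [23, 26]
    Split: [23, 26] -> [23] and [26]
    Merge: [23] + [26] -> [23, 26]
  Merge: [23] + [23, 26] -> [23, 23, 26]
  Split: [30, 26, 17] -> [30] and [26, 17]
    Split: [26, 17] -> [26] and [17]
    Merge: [26] + [17] -> [17, 26]
  Merge: [30] + [17, 26] -> [17, 26, 30]
Merge: [23, 23, 26] + [17, 26, 30] -> [17, 23, 23, 26, 26, 30]

Final sorted array: [17, 23, 23, 26, 26, 30]

The merge sort proceeds by recursively splitting the array and merging sorted halves.
After all merges, the sorted array is [17, 23, 23, 26, 26, 30].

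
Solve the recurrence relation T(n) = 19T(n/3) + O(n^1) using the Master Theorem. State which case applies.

Master Theorem for T(n) = 19T(n/3) + O(n^1):

a = 19, b = 3, c = 1
log_b(a) = log_3(19) = 2.6801

Case 1: c = 1 < log_3(19) = 2.6801
T(n) = O(n^(log_3 19))

For T(n) = 19T(n/3) + O(n^1): log_3(19) = 2.6801. This is Case 1 of the Master Theorem (c < log_b(a), work dominated by leaves), giving O(n^(log_3 19)).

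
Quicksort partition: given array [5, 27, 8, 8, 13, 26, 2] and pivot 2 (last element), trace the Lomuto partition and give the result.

Lomuto partition with pivot = 2:

Initial array: [5, 27, 8, 8, 13, 26, 2]

arr[0]=5 > 2: no swap
arr[1]=27 > 2: no swap
arr[2]=8 > 2: no swap
arr[3]=8 > 2: no swap
arr[4]=13 > 2: no swap
arr[5]=26 > 2: no swap

Place pivot at position 0: [2, 27, 8, 8, 13, 26, 5]
Pivot position: 0

After partitioning with pivot 2, the array becomes [2, 27, 8, 8, 13, 26, 5]. The pivot is placed at index 0. All elements to the left of the pivot are <= 2, and all elements to the right are > 2.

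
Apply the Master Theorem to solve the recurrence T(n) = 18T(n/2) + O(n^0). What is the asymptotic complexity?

Master Theorem for T(n) = 18T(n/2) + O(n^0):

a = 18, b = 2, c = 0
log_b(a) = log_2(18) = 4.1699

Case 1: c = 0 < log_2(18) = 4.1699
T(n) = O(n^(log_2 18))

For T(n) = 18T(n/2) + O(n^0): log_2(18) = 4.1699. This is Case 1 of the Master Theorem (c < log_b(a), work dominated by leaves), giving O(n^(log_2 18)).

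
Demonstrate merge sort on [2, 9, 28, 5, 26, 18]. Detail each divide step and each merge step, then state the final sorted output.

Merge sort trace:

Split: [2, 9, 28, 5, 26, 18] -> [2, 9, 28] and [5, 26, 18]
  Split: [2, 9, 28] -> [2] and [9, 28]
    Split: [9, 28] -> [9] and [28]
    Merge: [9] + [28] -> [9, 28]
  Merge: [2] + [9, 28] -> [2, 9, 28]
  Split: [5, 26, 18] -> [5] and [26, 18]
    Split: [26, 18] -> [26] and [18]
    Merge: [26] + [18] -> [18, 26]
  Merge: [5] + [18, 26] -> [5, 18, 26]
Merge: [2, 9, 28] + [5, 18, 26] -> [2, 5, 9, 18, 26, 28]

Final sorted array: [2, 5, 9, 18, 26, 28]

The merge sort proceeds by recursively splitting the array and merging sorted halves.
After all merges, the sorted array is [2, 5, 9, 18, 26, 28].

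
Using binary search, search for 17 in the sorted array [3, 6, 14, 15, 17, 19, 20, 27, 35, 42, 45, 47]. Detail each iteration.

Binary search for 17 in [3, 6, 14, 15, 17, 19, 20, 27, 35, 42, 45, 47]:

lo=0, hi=11, mid=5, arr[mid]=19 -> 19 > 17, search left half
lo=0, hi=4, mid=2, arr[mid]=14 -> 14 < 17, search right half
lo=3, hi=4, mid=3, arr[mid]=15 -> 15 < 17, search right half
lo=4, hi=4, mid=4, arr[mid]=17 -> Found target at index 4!

Binary search finds 17 at index 4 after 4 comparisons. The search repeatedly halves the search space by comparing with the middle element.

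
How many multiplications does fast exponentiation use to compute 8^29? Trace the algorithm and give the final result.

Computing 8^29 by squaring (build up from 8^1; each line after the first costs one multiplication):

8^1 = 8
8^2 = (8^1)^2 = 8^2 = 64
8^3 = 8 * 8^2 = 8 * 64 = 512
8^6 = (8^3)^2 = 512^2 = 262144
8^7 = 8 * 8^6 = 8 * 262144 = 2097152
8^14 = (8^7)^2 = 2097152^2 = 4398046511104
8^28 = (8^14)^2 = 4398046511104^2 = 19342813113834066795298816
8^29 = 8 * 8^28 = 8 * 19342813113834066795298816 = 154742504910672534362390528

Result: 154742504910672534362390528
Multiplications needed: 7 (7 lines after 8^1)

8^29 = 154742504910672534362390528. Using exponentiation by squaring, this requires 7 multiplications. The key idea: if the exponent is even, square the half-power; if odd, multiply by the base once.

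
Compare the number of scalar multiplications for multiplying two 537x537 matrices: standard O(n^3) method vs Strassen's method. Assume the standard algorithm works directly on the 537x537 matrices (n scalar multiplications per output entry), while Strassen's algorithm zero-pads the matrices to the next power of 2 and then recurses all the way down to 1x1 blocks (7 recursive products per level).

Matrix multiplication for 537x537 matrices:

Strassen's algorithm requires power-of-2 dimensions. Pad 537x537 to 1024x1024 (next power of 2).

Standard algorithm: 537^3 = 154854153 multiplications
Strassen's algorithm: 7^(log2(1024)) = 7^10 = 282475249 multiplications
Difference: 154854153 - 282475249 = -127621096 (Strassen uses MORE here due to padding overhead — for small or just-over-power-of-2 n, padding can outweigh the per-level savings)

Standard: 154854153 multiplications (537^3). Strassen: 282475249 multiplications (7^10, after padding to 1024x1024). Strassen reduces 8 recursive multiplications to 7 at each level.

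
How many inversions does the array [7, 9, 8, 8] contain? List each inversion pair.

Finding inversions in [7, 9, 8, 8]:

(1, 2): arr[1]=9 > arr[2]=8
(1, 3): arr[1]=9 > arr[3]=8

Total inversions: 2

The array has 2 inversion(s): (1,2), (1,3). Each pair (i,j) satisfies i < j and arr[i] > arr[j].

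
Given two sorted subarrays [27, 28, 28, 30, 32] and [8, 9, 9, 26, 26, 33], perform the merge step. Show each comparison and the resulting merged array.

Merging process:

Compare 27 vs 8: take 8 from right. Merged: [8]
Compare 27 vs 9: take 9 from right. Merged: [8, 9]
Compare 27 vs 9: take 9 from right. Merged: [8, 9, 9]
Compare 27 vs 26: take 26 from right. Merged: [8, 9, 9, 26]
Compare 27 vs 26: take 26 from right. Merged: [8, 9, 9, 26, 26]
Compare 27 vs 33: take 27 from left. Merged: [8, 9, 9, 26, 26, 27]
Compare 28 vs 33: take 28 from left. Merged: [8, 9, 9, 26, 26, 27, 28]
Compare 28 vs 33: take 28 from left. Merged: [8, 9, 9, 26, 26, 27, 28, 28]
Compare 30 vs 33: take 30 from left. Merged: [8, 9, 9, 26, 26, 27, 28, 28, 30]
Compare 32 vs 33: take 32 from left. Merged: [8, 9, 9, 26, 26, 27, 28, 28, 30, 32]
Append remaining from right: [33]. Merged: [8, 9, 9, 26, 26, 27, 28, 28, 30, 32, 33]

Final merged array: [8, 9, 9, 26, 26, 27, 28, 28, 30, 32, 33]
Total comparisons: 10

The merged array is [8, 9, 9, 26, 26, 27, 28, 28, 30, 32, 33], requiring 10 comparisons. The merge step runs in O(n) time where n is the total number of elements.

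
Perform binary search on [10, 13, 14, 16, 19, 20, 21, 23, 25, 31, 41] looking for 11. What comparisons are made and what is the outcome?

Binary search for 11 in [10, 13, 14, 16, 19, 20, 21, 23, 25, 31, 41]:

lo=0, hi=10, mid=5, arr[mid]=20 -> 20 > 11, search left half
lo=0, hi=4, mid=2, arr[mid]=14 -> 14 > 11, search left half
lo=0, hi=1, mid=0, arr[mid]=10 -> 10 < 11, search right half
lo=1, hi=1, mid=1, arr[mid]=13 -> 13 > 11, search left half
lo=1 > hi=0, target 11 not found

Binary search determines that 11 is not in the array after 4 comparisons. The search space was exhausted without finding the target.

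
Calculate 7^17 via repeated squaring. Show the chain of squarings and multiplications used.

Computing 7^17 by squaring (build up from 7^1; each line after the first costs one multiplication):

7^1 = 7
7^2 = (7^1)^2 = 7^2 = 49
7^4 = (7^2)^2 = 49^2 = 2401
7^8 = (7^4)^2 = 2401^2 = 5764801
7^16 = (7^8)^2 = 5764801^2 = 33232930569601
7^17 = 7 * 7^16 = 7 * 33232930569601 = 232630513987207

Result: 232630513987207
Multiplications needed: 5 (5 lines after 7^1)

7^17 = 232630513987207. Using exponentiation by squaring, this requires 5 multiplications. The key idea: if the exponent is even, square the half-power; if odd, multiply by the base once.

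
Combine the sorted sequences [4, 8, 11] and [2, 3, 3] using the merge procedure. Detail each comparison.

Merging process:

Compare 4 vs 2: take 2 from right. Merged: [2]
Compare 4 vs 3: take 3 from right. Merged: [2, 3]
Compare 4 vs 3: take 3 from right. Merged: [2, 3, 3]
Append remaining from left: [4, 8, 11]. Merged: [2, 3, 3, 4, 8, 11]

Final merged array: [2, 3, 3, 4, 8, 11]
Total comparisons: 3

The merged array is [2, 3, 3, 4, 8, 11], requiring 3 comparisons. The merge step runs in O(n) time where n is the total number of elements.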